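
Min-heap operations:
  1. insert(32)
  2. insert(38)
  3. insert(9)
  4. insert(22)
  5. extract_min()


insert(32) -> [32]
insert(38) -> [32, 38]
insert(9) -> [9, 38, 32]
insert(22) -> [9, 22, 32, 38]
extract_min()->9, [22, 38, 32]

Final heap: [22, 38, 32]


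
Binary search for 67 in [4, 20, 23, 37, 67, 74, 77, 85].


Step 1: lo=0, hi=7, mid=3, val=37
Step 2: lo=4, hi=7, mid=5, val=74
Step 3: lo=4, hi=4, mid=4, val=67

Found at index 4


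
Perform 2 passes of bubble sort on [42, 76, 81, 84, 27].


Initial: [42, 76, 81, 84, 27]
Pass 1: [42, 76, 81, 27, 84] (1 swaps)
Pass 2: [42, 76, 27, 81, 84] (1 swaps)

After 2 passes: [42, 76, 27, 81, 84]


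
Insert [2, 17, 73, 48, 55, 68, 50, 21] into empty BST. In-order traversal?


Insert 2: root
Insert 17: R from 2
Insert 73: R from 2 -> R from 17
Insert 48: R from 2 -> R from 17 -> L from 73
Insert 55: R from 2 -> R from 17 -> L from 73 -> R from 48
Insert 68: R from 2 -> R from 17 -> L from 73 -> R from 48 -> R from 55
Insert 50: R from 2 -> R from 17 -> L from 73 -> R from 48 -> L from 55
Insert 21: R from 2 -> R from 17 -> L from 73 -> L from 48

In-order: [2, 17, 21, 48, 50, 55, 68, 73]


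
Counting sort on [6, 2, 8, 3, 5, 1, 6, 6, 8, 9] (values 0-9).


Input: [6, 2, 8, 3, 5, 1, 6, 6, 8, 9]
Counts: [0, 1, 1, 1, 0, 1, 3, 0, 2, 1]

Sorted: [1, 2, 3, 5, 6, 6, 6, 8, 8, 9]


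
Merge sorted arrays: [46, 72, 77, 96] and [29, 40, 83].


Take 29 from B
Take 40 from B
Take 46 from A
Take 72 from A
Take 77 from A
Take 83 from B

Merged: [29, 40, 46, 72, 77, 83, 96]


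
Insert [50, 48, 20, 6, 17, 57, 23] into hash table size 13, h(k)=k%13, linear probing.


Insert 50: h=11 -> slot 11
Insert 48: h=9 -> slot 9
Insert 20: h=7 -> slot 7
Insert 6: h=6 -> slot 6
Insert 17: h=4 -> slot 4
Insert 57: h=5 -> slot 5
Insert 23: h=10 -> slot 10

Table: [None, None, None, None, 17, 57, 6, 20, None, 48, 23, 50, None]


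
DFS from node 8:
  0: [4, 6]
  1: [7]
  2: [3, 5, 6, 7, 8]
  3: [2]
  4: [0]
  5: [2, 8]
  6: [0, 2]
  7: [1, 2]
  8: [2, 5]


Visit 8, push [5, 2]
Visit 2, push [7, 6, 5, 3]
Visit 3, push []
Visit 5, push []
Visit 6, push [0]
Visit 0, push [4]
Visit 4, push []
Visit 7, push [1]
Visit 1, push []

DFS order: [8, 2, 3, 5, 6, 0, 4, 7, 1]


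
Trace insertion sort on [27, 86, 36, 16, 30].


Initial: [27, 86, 36, 16, 30]
Insert 86: [27, 86, 36, 16, 30]
Insert 36: [27, 36, 86, 16, 30]
Insert 16: [16, 27, 36, 86, 30]
Insert 30: [16, 27, 30, 36, 86]

Sorted: [16, 27, 30, 36, 86]


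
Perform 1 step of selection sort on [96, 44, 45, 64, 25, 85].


Initial: [96, 44, 45, 64, 25, 85]
Step 1: min=25 at 4
  Swap: [25, 44, 45, 64, 96, 85]

After 1 step: [25, 44, 45, 64, 96, 85]


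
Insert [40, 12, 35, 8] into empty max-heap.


Insert 40: [40]
Insert 12: [40, 12]
Insert 35: [40, 12, 35]
Insert 8: [40, 12, 35, 8]

Final heap: [40, 12, 35, 8]


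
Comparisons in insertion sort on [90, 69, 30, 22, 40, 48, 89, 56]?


Algorithm: insertion sort
Input: [90, 69, 30, 22, 40, 48, 89, 56]
Sorted: [22, 30, 40, 48, 56, 69, 89, 90]

18


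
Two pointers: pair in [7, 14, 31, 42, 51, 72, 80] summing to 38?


lo=0(7)+hi=6(80)=87
lo=0(7)+hi=5(72)=79
lo=0(7)+hi=4(51)=58
lo=0(7)+hi=3(42)=49
lo=0(7)+hi=2(31)=38

Yes: 7+31=38


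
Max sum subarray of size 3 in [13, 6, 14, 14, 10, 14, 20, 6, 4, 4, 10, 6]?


[0:3]: 33
[1:4]: 34
[2:5]: 38
[3:6]: 38
[4:7]: 44
[5:8]: 40
[6:9]: 30
[7:10]: 14
[8:11]: 18
[9:12]: 20

Max: 44 at [4:7]


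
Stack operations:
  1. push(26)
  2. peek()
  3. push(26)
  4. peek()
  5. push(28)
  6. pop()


push(26) -> [26]
peek()->26
push(26) -> [26, 26]
peek()->26
push(28) -> [26, 26, 28]
pop()->28, [26, 26]

Final stack: [26, 26]


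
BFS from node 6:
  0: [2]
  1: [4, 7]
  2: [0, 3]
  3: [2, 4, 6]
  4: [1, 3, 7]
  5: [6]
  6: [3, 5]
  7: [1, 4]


Visit 6, enqueue [3, 5]
Visit 3, enqueue [2, 4]
Visit 5, enqueue []
Visit 2, enqueue [0]
Visit 4, enqueue [1, 7]
Visit 0, enqueue []
Visit 1, enqueue []
Visit 7, enqueue []

BFS order: [6, 3, 5, 2, 4, 0, 1, 7]


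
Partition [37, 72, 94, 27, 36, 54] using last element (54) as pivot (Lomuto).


Pivot: 54
  37 <= 54: advance i (no swap)
  27 <= 54: swap -> [37, 27, 94, 72, 36, 54]
  36 <= 54: swap -> [37, 27, 36, 72, 94, 54]
Place pivot at 3: [37, 27, 36, 54, 94, 72]

Partitioned: [37, 27, 36, 54, 94, 72]


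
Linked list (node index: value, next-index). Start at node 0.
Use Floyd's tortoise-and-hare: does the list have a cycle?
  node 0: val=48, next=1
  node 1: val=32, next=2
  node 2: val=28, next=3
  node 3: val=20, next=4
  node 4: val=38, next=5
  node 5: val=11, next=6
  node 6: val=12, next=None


Floyd's tortoise (slow, +1) and hare (fast, +2):
  init: slow=0, fast=0
  step 1: slow=1, fast=2
  step 2: slow=2, fast=4
  step 3: slow=3, fast=6
  step 4: fast -> None, no cycle

Cycle: no


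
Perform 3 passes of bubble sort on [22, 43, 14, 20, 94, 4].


Initial: [22, 43, 14, 20, 94, 4]
Pass 1: [22, 14, 20, 43, 4, 94] (3 swaps)
Pass 2: [14, 20, 22, 4, 43, 94] (3 swaps)
Pass 3: [14, 20, 4, 22, 43, 94] (1 swaps)

After 3 passes: [14, 20, 4, 22, 43, 94]


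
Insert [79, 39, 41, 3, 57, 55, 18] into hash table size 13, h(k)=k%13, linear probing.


Insert 79: h=1 -> slot 1
Insert 39: h=0 -> slot 0
Insert 41: h=2 -> slot 2
Insert 3: h=3 -> slot 3
Insert 57: h=5 -> slot 5
Insert 55: h=3, 1 probes -> slot 4
Insert 18: h=5, 1 probes -> slot 6

Table: [39, 79, 41, 3, 55, 57, 18, None, None, None, None, None, None]


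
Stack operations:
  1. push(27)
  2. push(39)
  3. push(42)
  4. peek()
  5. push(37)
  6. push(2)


push(27) -> [27]
push(39) -> [27, 39]
push(42) -> [27, 39, 42]
peek()->42
push(37) -> [27, 39, 42, 37]
push(2) -> [27, 39, 42, 37, 2]

Final stack: [27, 39, 42, 37, 2]


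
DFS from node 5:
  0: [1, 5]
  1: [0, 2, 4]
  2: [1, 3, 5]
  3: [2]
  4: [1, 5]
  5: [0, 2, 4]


Visit 5, push [4, 2, 0]
Visit 0, push [1]
Visit 1, push [4, 2]
Visit 2, push [3]
Visit 3, push []
Visit 4, push []

DFS order: [5, 0, 1, 2, 3, 4]


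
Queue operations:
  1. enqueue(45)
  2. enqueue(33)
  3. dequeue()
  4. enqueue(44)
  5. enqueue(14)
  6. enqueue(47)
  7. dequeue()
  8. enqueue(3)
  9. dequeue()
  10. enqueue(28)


enqueue(45) -> [45]
enqueue(33) -> [45, 33]
dequeue()->45, [33]
enqueue(44) -> [33, 44]
enqueue(14) -> [33, 44, 14]
enqueue(47) -> [33, 44, 14, 47]
dequeue()->33, [44, 14, 47]
enqueue(3) -> [44, 14, 47, 3]
dequeue()->44, [14, 47, 3]
enqueue(28) -> [14, 47, 3, 28]

Final queue: [14, 47, 3, 28]


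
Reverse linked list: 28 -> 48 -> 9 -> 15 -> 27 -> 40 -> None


Step 1: curr=28, set curr.next=prev(None) | reversed so far: 28
Step 2: curr=48, set curr.next=prev(28) | reversed so far: 48 -> 28
Step 3: curr=9, set curr.next=prev(48) | reversed so far: 9 -> 48 -> 28
Step 4: curr=15, set curr.next=prev(9) | reversed so far: 15 -> 9 -> 48 -> 28
Step 5: curr=27, set curr.next=prev(15) | reversed so far: 27 -> 15 -> 9 -> 48 -> 28
Step 6: curr=40, set curr.next=prev(27) | reversed so far: 40 -> 27 -> 15 -> 9 -> 48 -> 28

40 -> 27 -> 15 -> 9 -> 48 -> 28 -> None


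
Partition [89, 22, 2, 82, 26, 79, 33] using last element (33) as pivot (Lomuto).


Pivot: 33
  22 <= 33: swap -> [22, 89, 2, 82, 26, 79, 33]
  2 <= 33: swap -> [22, 2, 89, 82, 26, 79, 33]
  26 <= 33: swap -> [22, 2, 26, 82, 89, 79, 33]
Place pivot at 3: [22, 2, 26, 33, 89, 79, 82]

Partitioned: [22, 2, 26, 33, 89, 79, 82]


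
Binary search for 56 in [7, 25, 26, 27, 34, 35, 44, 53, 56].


Step 1: lo=0, hi=8, mid=4, val=34
Step 2: lo=5, hi=8, mid=6, val=44
Step 3: lo=7, hi=8, mid=7, val=53
Step 4: lo=8, hi=8, mid=8, val=56

Found at index 8


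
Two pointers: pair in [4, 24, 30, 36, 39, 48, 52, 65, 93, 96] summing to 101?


lo=0(4)+hi=9(96)=100
lo=1(24)+hi=9(96)=120
lo=1(24)+hi=8(93)=117
lo=1(24)+hi=7(65)=89
lo=2(30)+hi=7(65)=95
lo=3(36)+hi=7(65)=101

Yes: 36+65=101


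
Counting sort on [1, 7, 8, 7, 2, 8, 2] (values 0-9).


Input: [1, 7, 8, 7, 2, 8, 2]
Counts: [0, 1, 2, 0, 0, 0, 0, 2, 2, 0]

Sorted: [1, 2, 2, 7, 7, 8, 8]


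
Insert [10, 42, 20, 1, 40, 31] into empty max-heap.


Insert 10: [10]
Insert 42: [42, 10]
Insert 20: [42, 10, 20]
Insert 1: [42, 10, 20, 1]
Insert 40: [42, 40, 20, 1, 10]
Insert 31: [42, 40, 31, 1, 10, 20]

Final heap: [42, 40, 31, 1, 10, 20]


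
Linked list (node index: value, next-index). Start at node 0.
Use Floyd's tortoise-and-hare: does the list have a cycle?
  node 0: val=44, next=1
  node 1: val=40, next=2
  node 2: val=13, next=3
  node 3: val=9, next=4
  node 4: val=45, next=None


Floyd's tortoise (slow, +1) and hare (fast, +2):
  init: slow=0, fast=0
  step 1: slow=1, fast=2
  step 2: slow=2, fast=4
  step 3: fast -> None, no cycle

Cycle: no


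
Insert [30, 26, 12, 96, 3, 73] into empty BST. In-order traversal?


Insert 30: root
Insert 26: L from 30
Insert 12: L from 30 -> L from 26
Insert 96: R from 30
Insert 3: L from 30 -> L from 26 -> L from 12
Insert 73: R from 30 -> L from 96

In-order: [3, 12, 26, 30, 73, 96]


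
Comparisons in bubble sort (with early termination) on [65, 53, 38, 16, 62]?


Algorithm: bubble sort (with early termination)
Input: [65, 53, 38, 16, 62]
Sorted: [16, 38, 53, 62, 65]

10


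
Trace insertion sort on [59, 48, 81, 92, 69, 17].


Initial: [59, 48, 81, 92, 69, 17]
Insert 48: [48, 59, 81, 92, 69, 17]
Insert 81: [48, 59, 81, 92, 69, 17]
Insert 92: [48, 59, 81, 92, 69, 17]
Insert 69: [48, 59, 69, 81, 92, 17]
Insert 17: [17, 48, 59, 69, 81, 92]

Sorted: [17, 48, 59, 69, 81, 92]


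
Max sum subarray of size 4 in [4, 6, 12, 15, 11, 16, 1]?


[0:4]: 37
[1:5]: 44
[2:6]: 54
[3:7]: 43

Max: 54 at [2:6]


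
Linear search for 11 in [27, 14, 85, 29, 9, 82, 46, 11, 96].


i=0: 27!=11
i=1: 14!=11
i=2: 85!=11
i=3: 29!=11
i=4: 9!=11
i=5: 82!=11
i=6: 46!=11
i=7: 11==11 found!

Found at 7, 8 comps


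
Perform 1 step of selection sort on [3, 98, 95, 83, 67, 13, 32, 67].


Initial: [3, 98, 95, 83, 67, 13, 32, 67]
Step 1: min=3 at 0
  Swap: [3, 98, 95, 83, 67, 13, 32, 67]

After 1 step: [3, 98, 95, 83, 67, 13, 32, 67]


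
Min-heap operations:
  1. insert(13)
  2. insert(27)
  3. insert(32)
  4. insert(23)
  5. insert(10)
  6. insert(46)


insert(13) -> [13]
insert(27) -> [13, 27]
insert(32) -> [13, 27, 32]
insert(23) -> [13, 23, 32, 27]
insert(10) -> [10, 13, 32, 27, 23]
insert(46) -> [10, 13, 32, 27, 23, 46]

Final heap: [10, 13, 32, 27, 23, 46]


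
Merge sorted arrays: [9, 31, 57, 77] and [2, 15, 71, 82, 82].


Take 2 from B
Take 9 from A
Take 15 from B
Take 31 from A
Take 57 from A
Take 71 from B
Take 77 from A

Merged: [2, 9, 15, 31, 57, 71, 77, 82, 82]


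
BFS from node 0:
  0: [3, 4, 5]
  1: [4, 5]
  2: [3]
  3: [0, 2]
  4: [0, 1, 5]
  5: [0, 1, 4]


Visit 0, enqueue [3, 4, 5]
Visit 3, enqueue [2]
Visit 4, enqueue [1]
Visit 5, enqueue []
Visit 2, enqueue []
Visit 1, enqueue []

BFS order: [0, 3, 4, 5, 2, 1]


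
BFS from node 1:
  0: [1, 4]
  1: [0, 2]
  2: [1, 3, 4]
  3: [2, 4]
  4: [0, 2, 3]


Visit 1, enqueue [0, 2]
Visit 0, enqueue [4]
Visit 2, enqueue [3]
Visit 4, enqueue []
Visit 3, enqueue []

BFS order: [1, 0, 2, 4, 3]


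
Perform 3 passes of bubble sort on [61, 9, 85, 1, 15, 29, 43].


Initial: [61, 9, 85, 1, 15, 29, 43]
Pass 1: [9, 61, 1, 15, 29, 43, 85] (5 swaps)
Pass 2: [9, 1, 15, 29, 43, 61, 85] (4 swaps)
Pass 3: [1, 9, 15, 29, 43, 61, 85] (1 swaps)

After 3 passes: [1, 9, 15, 29, 43, 61, 85]


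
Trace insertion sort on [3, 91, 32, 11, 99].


Initial: [3, 91, 32, 11, 99]
Insert 91: [3, 91, 32, 11, 99]
Insert 32: [3, 32, 91, 11, 99]
Insert 11: [3, 11, 32, 91, 99]
Insert 99: [3, 11, 32, 91, 99]

Sorted: [3, 11, 32, 91, 99]


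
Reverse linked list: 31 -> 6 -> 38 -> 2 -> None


Step 1: curr=31, set curr.next=prev(None) | reversed so far: 31
Step 2: curr=6, set curr.next=prev(31) | reversed so far: 6 -> 31
Step 3: curr=38, set curr.next=prev(6) | reversed so far: 38 -> 6 -> 31
Step 4: curr=2, set curr.next=prev(38) | reversed so far: 2 -> 38 -> 6 -> 31

2 -> 38 -> 6 -> 31 -> None


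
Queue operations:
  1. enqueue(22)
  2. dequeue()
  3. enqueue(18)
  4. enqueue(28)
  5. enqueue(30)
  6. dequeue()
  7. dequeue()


enqueue(22) -> [22]
dequeue()->22, []
enqueue(18) -> [18]
enqueue(28) -> [18, 28]
enqueue(30) -> [18, 28, 30]
dequeue()->18, [28, 30]
dequeue()->28, [30]

Final queue: [30]


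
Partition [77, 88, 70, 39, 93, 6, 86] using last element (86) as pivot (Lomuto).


Pivot: 86
  77 <= 86: advance i (no swap)
  70 <= 86: swap -> [77, 70, 88, 39, 93, 6, 86]
  39 <= 86: swap -> [77, 70, 39, 88, 93, 6, 86]
  6 <= 86: swap -> [77, 70, 39, 6, 93, 88, 86]
Place pivot at 4: [77, 70, 39, 6, 86, 88, 93]

Partitioned: [77, 70, 39, 6, 86, 88, 93]


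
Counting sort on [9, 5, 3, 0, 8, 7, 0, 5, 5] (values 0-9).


Input: [9, 5, 3, 0, 8, 7, 0, 5, 5]
Counts: [2, 0, 0, 1, 0, 3, 0, 1, 1, 1]

Sorted: [0, 0, 3, 5, 5, 5, 7, 8, 9]


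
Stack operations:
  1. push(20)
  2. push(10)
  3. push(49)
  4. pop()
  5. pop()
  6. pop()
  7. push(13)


push(20) -> [20]
push(10) -> [20, 10]
push(49) -> [20, 10, 49]
pop()->49, [20, 10]
pop()->10, [20]
pop()->20, []
push(13) -> [13]

Final stack: [13]


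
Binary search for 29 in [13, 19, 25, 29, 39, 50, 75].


Step 1: lo=0, hi=6, mid=3, val=29

Found at index 3


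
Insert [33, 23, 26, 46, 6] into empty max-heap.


Insert 33: [33]
Insert 23: [33, 23]
Insert 26: [33, 23, 26]
Insert 46: [46, 33, 26, 23]
Insert 6: [46, 33, 26, 23, 6]

Final heap: [46, 33, 26, 23, 6]


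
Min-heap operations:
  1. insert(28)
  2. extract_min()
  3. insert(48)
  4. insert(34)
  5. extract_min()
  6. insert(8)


insert(28) -> [28]
extract_min()->28, []
insert(48) -> [48]
insert(34) -> [34, 48]
extract_min()->34, [48]
insert(8) -> [8, 48]

Final heap: [8, 48]


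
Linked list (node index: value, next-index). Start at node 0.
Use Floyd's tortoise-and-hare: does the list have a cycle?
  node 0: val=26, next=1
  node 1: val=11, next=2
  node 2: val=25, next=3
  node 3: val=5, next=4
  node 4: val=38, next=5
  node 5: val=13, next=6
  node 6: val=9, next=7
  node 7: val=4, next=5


Floyd's tortoise (slow, +1) and hare (fast, +2):
  init: slow=0, fast=0
  step 1: slow=1, fast=2
  step 2: slow=2, fast=4
  step 3: slow=3, fast=6
  step 4: slow=4, fast=5
  step 5: slow=5, fast=7
  step 6: slow=6, fast=6
  slow == fast at node 6: cycle detected

Cycle: yes


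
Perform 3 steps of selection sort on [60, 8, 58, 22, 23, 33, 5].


Initial: [60, 8, 58, 22, 23, 33, 5]
Step 1: min=5 at 6
  Swap: [5, 8, 58, 22, 23, 33, 60]
Step 2: min=8 at 1
  Swap: [5, 8, 58, 22, 23, 33, 60]
Step 3: min=22 at 3
  Swap: [5, 8, 22, 58, 23, 33, 60]

After 3 steps: [5, 8, 22, 58, 23, 33, 60]


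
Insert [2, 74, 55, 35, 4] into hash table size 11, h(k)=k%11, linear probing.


Insert 2: h=2 -> slot 2
Insert 74: h=8 -> slot 8
Insert 55: h=0 -> slot 0
Insert 35: h=2, 1 probes -> slot 3
Insert 4: h=4 -> slot 4

Table: [55, None, 2, 35, 4, None, None, None, 74, None, None]


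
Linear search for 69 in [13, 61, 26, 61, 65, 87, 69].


i=0: 13!=69
i=1: 61!=69
i=2: 26!=69
i=3: 61!=69
i=4: 65!=69
i=5: 87!=69
i=6: 69==69 found!

Found at 6, 7 comps


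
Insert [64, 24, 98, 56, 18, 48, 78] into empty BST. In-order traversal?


Insert 64: root
Insert 24: L from 64
Insert 98: R from 64
Insert 56: L from 64 -> R from 24
Insert 18: L from 64 -> L from 24
Insert 48: L from 64 -> R from 24 -> L from 56
Insert 78: R from 64 -> L from 98

In-order: [18, 24, 48, 56, 64, 78, 98]


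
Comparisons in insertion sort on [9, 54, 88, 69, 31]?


Algorithm: insertion sort
Input: [9, 54, 88, 69, 31]
Sorted: [9, 31, 54, 69, 88]

8


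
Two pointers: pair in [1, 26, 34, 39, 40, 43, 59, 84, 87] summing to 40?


lo=0(1)+hi=8(87)=88
lo=0(1)+hi=7(84)=85
lo=0(1)+hi=6(59)=60
lo=0(1)+hi=5(43)=44
lo=0(1)+hi=4(40)=41
lo=0(1)+hi=3(39)=40

Yes: 1+39=40


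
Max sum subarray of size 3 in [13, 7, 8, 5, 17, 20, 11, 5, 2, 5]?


[0:3]: 28
[1:4]: 20
[2:5]: 30
[3:6]: 42
[4:7]: 48
[5:8]: 36
[6:9]: 18
[7:10]: 12

Max: 48 at [4:7]


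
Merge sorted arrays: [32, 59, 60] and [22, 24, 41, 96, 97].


Take 22 from B
Take 24 from B
Take 32 from A
Take 41 from B
Take 59 from A
Take 60 from A

Merged: [22, 24, 32, 41, 59, 60, 96, 97]


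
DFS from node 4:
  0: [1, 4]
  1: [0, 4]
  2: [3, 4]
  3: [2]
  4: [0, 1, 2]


Visit 4, push [2, 1, 0]
Visit 0, push [1]
Visit 1, push []
Visit 2, push [3]
Visit 3, push []

DFS order: [4, 0, 1, 2, 3]


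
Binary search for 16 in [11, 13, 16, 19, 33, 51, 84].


Step 1: lo=0, hi=6, mid=3, val=19
Step 2: lo=0, hi=2, mid=1, val=13
Step 3: lo=2, hi=2, mid=2, val=16

Found at index 2


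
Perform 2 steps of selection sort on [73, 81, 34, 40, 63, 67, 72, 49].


Initial: [73, 81, 34, 40, 63, 67, 72, 49]
Step 1: min=34 at 2
  Swap: [34, 81, 73, 40, 63, 67, 72, 49]
Step 2: min=40 at 3
  Swap: [34, 40, 73, 81, 63, 67, 72, 49]

After 2 steps: [34, 40, 73, 81, 63, 67, 72, 49]


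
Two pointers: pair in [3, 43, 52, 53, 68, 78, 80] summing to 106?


lo=0(3)+hi=6(80)=83
lo=1(43)+hi=6(80)=123
lo=1(43)+hi=5(78)=121
lo=1(43)+hi=4(68)=111
lo=1(43)+hi=3(53)=96
lo=2(52)+hi=3(53)=105

No pair found


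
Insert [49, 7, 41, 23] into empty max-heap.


Insert 49: [49]
Insert 7: [49, 7]
Insert 41: [49, 7, 41]
Insert 23: [49, 23, 41, 7]

Final heap: [49, 23, 41, 7]


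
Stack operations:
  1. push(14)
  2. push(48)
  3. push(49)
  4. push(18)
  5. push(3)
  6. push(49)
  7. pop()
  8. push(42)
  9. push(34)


push(14) -> [14]
push(48) -> [14, 48]
push(49) -> [14, 48, 49]
push(18) -> [14, 48, 49, 18]
push(3) -> [14, 48, 49, 18, 3]
push(49) -> [14, 48, 49, 18, 3, 49]
pop()->49, [14, 48, 49, 18, 3]
push(42) -> [14, 48, 49, 18, 3, 42]
push(34) -> [14, 48, 49, 18, 3, 42, 34]

Final stack: [14, 48, 49, 18, 3, 42, 34]


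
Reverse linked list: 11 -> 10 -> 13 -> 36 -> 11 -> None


Step 1: curr=11, set curr.next=prev(None) | reversed so far: 11
Step 2: curr=10, set curr.next=prev(11) | reversed so far: 10 -> 11
Step 3: curr=13, set curr.next=prev(10) | reversed so far: 13 -> 10 -> 11
Step 4: curr=36, set curr.next=prev(13) | reversed so far: 36 -> 13 -> 10 -> 11
Step 5: curr=11, set curr.next=prev(36) | reversed so far: 11 -> 36 -> 13 -> 10 -> 11

11 -> 36 -> 13 -> 10 -> 11 -> None


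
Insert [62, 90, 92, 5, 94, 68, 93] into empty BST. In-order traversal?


Insert 62: root
Insert 90: R from 62
Insert 92: R from 62 -> R from 90
Insert 5: L from 62
Insert 94: R from 62 -> R from 90 -> R from 92
Insert 68: R from 62 -> L from 90
Insert 93: R from 62 -> R from 90 -> R from 92 -> L from 94

In-order: [5, 62, 68, 90, 92, 93, 94]


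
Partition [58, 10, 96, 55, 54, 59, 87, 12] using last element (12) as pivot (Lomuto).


Pivot: 12
  10 <= 12: swap -> [10, 58, 96, 55, 54, 59, 87, 12]
Place pivot at 1: [10, 12, 96, 55, 54, 59, 87, 58]

Partitioned: [10, 12, 96, 55, 54, 59, 87, 58]


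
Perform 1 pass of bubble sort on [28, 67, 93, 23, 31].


Initial: [28, 67, 93, 23, 31]
Pass 1: [28, 67, 23, 31, 93] (2 swaps)

After 1 pass: [28, 67, 23, 31, 93]


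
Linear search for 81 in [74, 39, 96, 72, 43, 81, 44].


i=0: 74!=81
i=1: 39!=81
i=2: 96!=81
i=3: 72!=81
i=4: 43!=81
i=5: 81==81 found!

Found at 5, 6 comps


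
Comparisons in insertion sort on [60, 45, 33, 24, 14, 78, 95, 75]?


Algorithm: insertion sort
Input: [60, 45, 33, 24, 14, 78, 95, 75]
Sorted: [14, 24, 33, 45, 60, 75, 78, 95]

15


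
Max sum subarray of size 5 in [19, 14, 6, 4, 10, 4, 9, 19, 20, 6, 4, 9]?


[0:5]: 53
[1:6]: 38
[2:7]: 33
[3:8]: 46
[4:9]: 62
[5:10]: 58
[6:11]: 58
[7:12]: 58

Max: 62 at [4:9]


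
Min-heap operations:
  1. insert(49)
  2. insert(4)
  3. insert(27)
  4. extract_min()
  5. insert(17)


insert(49) -> [49]
insert(4) -> [4, 49]
insert(27) -> [4, 49, 27]
extract_min()->4, [27, 49]
insert(17) -> [17, 49, 27]

Final heap: [17, 49, 27]


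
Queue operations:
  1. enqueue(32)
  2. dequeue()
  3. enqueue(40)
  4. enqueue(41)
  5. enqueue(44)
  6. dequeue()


enqueue(32) -> [32]
dequeue()->32, []
enqueue(40) -> [40]
enqueue(41) -> [40, 41]
enqueue(44) -> [40, 41, 44]
dequeue()->40, [41, 44]

Final queue: [41, 44]


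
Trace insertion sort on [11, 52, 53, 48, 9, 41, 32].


Initial: [11, 52, 53, 48, 9, 41, 32]
Insert 52: [11, 52, 53, 48, 9, 41, 32]
Insert 53: [11, 52, 53, 48, 9, 41, 32]
Insert 48: [11, 48, 52, 53, 9, 41, 32]
Insert 9: [9, 11, 48, 52, 53, 41, 32]
Insert 41: [9, 11, 41, 48, 52, 53, 32]
Insert 32: [9, 11, 32, 41, 48, 52, 53]

Sorted: [9, 11, 32, 41, 48, 52, 53]


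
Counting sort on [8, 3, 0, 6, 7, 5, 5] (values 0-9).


Input: [8, 3, 0, 6, 7, 5, 5]
Counts: [1, 0, 0, 1, 0, 2, 1, 1, 1, 0]

Sorted: [0, 3, 5, 5, 6, 7, 8]


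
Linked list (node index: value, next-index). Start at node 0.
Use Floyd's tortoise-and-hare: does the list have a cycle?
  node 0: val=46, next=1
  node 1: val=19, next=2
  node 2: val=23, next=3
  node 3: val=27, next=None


Floyd's tortoise (slow, +1) and hare (fast, +2):
  init: slow=0, fast=0
  step 1: slow=1, fast=2
  step 2: fast 2->3->None, no cycle

Cycle: no


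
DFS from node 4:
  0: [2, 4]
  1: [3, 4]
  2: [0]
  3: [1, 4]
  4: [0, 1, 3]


Visit 4, push [3, 1, 0]
Visit 0, push [2]
Visit 2, push []
Visit 1, push [3]
Visit 3, push []

DFS order: [4, 0, 2, 1, 3]


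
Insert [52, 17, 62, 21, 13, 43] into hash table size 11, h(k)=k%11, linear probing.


Insert 52: h=8 -> slot 8
Insert 17: h=6 -> slot 6
Insert 62: h=7 -> slot 7
Insert 21: h=10 -> slot 10
Insert 13: h=2 -> slot 2
Insert 43: h=10, 1 probes -> slot 0

Table: [43, None, 13, None, None, None, 17, 62, 52, None, 21]


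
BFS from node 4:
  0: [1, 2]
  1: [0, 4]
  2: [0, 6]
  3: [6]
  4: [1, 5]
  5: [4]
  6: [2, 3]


Visit 4, enqueue [1, 5]
Visit 1, enqueue [0]
Visit 5, enqueue []
Visit 0, enqueue [2]
Visit 2, enqueue [6]
Visit 6, enqueue [3]
Visit 3, enqueue []

BFS order: [4, 1, 5, 0, 2, 6, 3]


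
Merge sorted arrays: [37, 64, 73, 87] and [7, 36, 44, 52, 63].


Take 7 from B
Take 36 from B
Take 37 from A
Take 44 from B
Take 52 from B
Take 63 from B

Merged: [7, 36, 37, 44, 52, 63, 64, 73, 87]


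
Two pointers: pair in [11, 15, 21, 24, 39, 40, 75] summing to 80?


lo=0(11)+hi=6(75)=86
lo=0(11)+hi=5(40)=51
lo=1(15)+hi=5(40)=55
lo=2(21)+hi=5(40)=61
lo=3(24)+hi=5(40)=64
lo=4(39)+hi=5(40)=79

No pair found


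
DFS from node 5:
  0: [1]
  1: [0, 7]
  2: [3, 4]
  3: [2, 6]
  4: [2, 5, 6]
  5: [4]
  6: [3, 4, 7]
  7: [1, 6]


Visit 5, push [4]
Visit 4, push [6, 2]
Visit 2, push [3]
Visit 3, push [6]
Visit 6, push [7]
Visit 7, push [1]
Visit 1, push [0]
Visit 0, push []

DFS order: [5, 4, 2, 3, 6, 7, 1, 0]


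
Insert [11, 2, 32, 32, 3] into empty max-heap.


Insert 11: [11]
Insert 2: [11, 2]
Insert 32: [32, 2, 11]
Insert 32: [32, 32, 11, 2]
Insert 3: [32, 32, 11, 2, 3]

Final heap: [32, 32, 11, 2, 3]


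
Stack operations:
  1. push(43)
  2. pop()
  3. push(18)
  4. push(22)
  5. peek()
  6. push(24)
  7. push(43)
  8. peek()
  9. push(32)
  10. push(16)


push(43) -> [43]
pop()->43, []
push(18) -> [18]
push(22) -> [18, 22]
peek()->22
push(24) -> [18, 22, 24]
push(43) -> [18, 22, 24, 43]
peek()->43
push(32) -> [18, 22, 24, 43, 32]
push(16) -> [18, 22, 24, 43, 32, 16]

Final stack: [18, 22, 24, 43, 32, 16]


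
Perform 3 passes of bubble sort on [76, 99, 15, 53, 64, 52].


Initial: [76, 99, 15, 53, 64, 52]
Pass 1: [76, 15, 53, 64, 52, 99] (4 swaps)
Pass 2: [15, 53, 64, 52, 76, 99] (4 swaps)
Pass 3: [15, 53, 52, 64, 76, 99] (1 swaps)

After 3 passes: [15, 53, 52, 64, 76, 99]


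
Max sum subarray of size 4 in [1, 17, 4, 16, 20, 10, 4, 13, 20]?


[0:4]: 38
[1:5]: 57
[2:6]: 50
[3:7]: 50
[4:8]: 47
[5:9]: 47

Max: 57 at [1:5]


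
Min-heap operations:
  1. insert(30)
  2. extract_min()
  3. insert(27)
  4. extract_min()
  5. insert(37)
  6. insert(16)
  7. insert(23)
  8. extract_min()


insert(30) -> [30]
extract_min()->30, []
insert(27) -> [27]
extract_min()->27, []
insert(37) -> [37]
insert(16) -> [16, 37]
insert(23) -> [16, 37, 23]
extract_min()->16, [23, 37]

Final heap: [23, 37]


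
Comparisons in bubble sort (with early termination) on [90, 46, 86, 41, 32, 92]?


Algorithm: bubble sort (with early termination)
Input: [90, 46, 86, 41, 32, 92]
Sorted: [32, 41, 46, 86, 90, 92]

15


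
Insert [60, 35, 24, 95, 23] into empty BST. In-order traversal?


Insert 60: root
Insert 35: L from 60
Insert 24: L from 60 -> L from 35
Insert 95: R from 60
Insert 23: L from 60 -> L from 35 -> L from 24

In-order: [23, 24, 35, 60, 95]


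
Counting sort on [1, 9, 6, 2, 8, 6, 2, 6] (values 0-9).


Input: [1, 9, 6, 2, 8, 6, 2, 6]
Counts: [0, 1, 2, 0, 0, 0, 3, 0, 1, 1]

Sorted: [1, 2, 2, 6, 6, 6, 8, 9]


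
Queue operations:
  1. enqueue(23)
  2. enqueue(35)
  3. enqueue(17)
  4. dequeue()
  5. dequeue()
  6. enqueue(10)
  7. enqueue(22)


enqueue(23) -> [23]
enqueue(35) -> [23, 35]
enqueue(17) -> [23, 35, 17]
dequeue()->23, [35, 17]
dequeue()->35, [17]
enqueue(10) -> [17, 10]
enqueue(22) -> [17, 10, 22]

Final queue: [17, 10, 22]


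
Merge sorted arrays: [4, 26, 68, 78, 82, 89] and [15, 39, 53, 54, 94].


Take 4 from A
Take 15 from B
Take 26 from A
Take 39 from B
Take 53 from B
Take 54 from B
Take 68 from A
Take 78 from A
Take 82 from A
Take 89 from A

Merged: [4, 15, 26, 39, 53, 54, 68, 78, 82, 89, 94]


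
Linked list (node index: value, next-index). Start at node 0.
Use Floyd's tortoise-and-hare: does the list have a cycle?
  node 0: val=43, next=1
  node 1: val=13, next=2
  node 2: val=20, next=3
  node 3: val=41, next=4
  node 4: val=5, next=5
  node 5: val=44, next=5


Floyd's tortoise (slow, +1) and hare (fast, +2):
  init: slow=0, fast=0
  step 1: slow=1, fast=2
  step 2: slow=2, fast=4
  step 3: slow=3, fast=5
  step 4: slow=4, fast=5
  step 5: slow=5, fast=5
  slow == fast at node 5: cycle detected

Cycle: yes


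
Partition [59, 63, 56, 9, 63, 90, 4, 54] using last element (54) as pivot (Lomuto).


Pivot: 54
  9 <= 54: swap -> [9, 63, 56, 59, 63, 90, 4, 54]
  4 <= 54: swap -> [9, 4, 56, 59, 63, 90, 63, 54]
Place pivot at 2: [9, 4, 54, 59, 63, 90, 63, 56]

Partitioned: [9, 4, 54, 59, 63, 90, 63, 56]


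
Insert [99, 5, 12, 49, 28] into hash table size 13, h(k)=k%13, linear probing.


Insert 99: h=8 -> slot 8
Insert 5: h=5 -> slot 5
Insert 12: h=12 -> slot 12
Insert 49: h=10 -> slot 10
Insert 28: h=2 -> slot 2

Table: [None, None, 28, None, None, 5, None, None, 99, None, 49, None, 12]


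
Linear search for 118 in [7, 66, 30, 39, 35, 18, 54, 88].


i=0: 7!=118
i=1: 66!=118
i=2: 30!=118
i=3: 39!=118
i=4: 35!=118
i=5: 18!=118
i=6: 54!=118
i=7: 88!=118

Not found, 8 comps


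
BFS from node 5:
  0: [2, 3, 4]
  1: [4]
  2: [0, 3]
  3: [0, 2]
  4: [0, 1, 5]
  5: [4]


Visit 5, enqueue [4]
Visit 4, enqueue [0, 1]
Visit 0, enqueue [2, 3]
Visit 1, enqueue []
Visit 2, enqueue []
Visit 3, enqueue []

BFS order: [5, 4, 0, 1, 2, 3]


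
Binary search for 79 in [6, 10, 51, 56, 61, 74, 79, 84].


Step 1: lo=0, hi=7, mid=3, val=56
Step 2: lo=4, hi=7, mid=5, val=74
Step 3: lo=6, hi=7, mid=6, val=79

Found at index 6


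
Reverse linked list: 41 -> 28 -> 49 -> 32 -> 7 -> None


Step 1: curr=41, set curr.next=prev(None) | reversed so far: 41
Step 2: curr=28, set curr.next=prev(41) | reversed so far: 28 -> 41
Step 3: curr=49, set curr.next=prev(28) | reversed so far: 49 -> 28 -> 41
Step 4: curr=32, set curr.next=prev(49) | reversed so far: 32 -> 49 -> 28 -> 41
Step 5: curr=7, set curr.next=prev(32) | reversed so far: 7 -> 32 -> 49 -> 28 -> 41

7 -> 32 -> 49 -> 28 -> 41 -> None


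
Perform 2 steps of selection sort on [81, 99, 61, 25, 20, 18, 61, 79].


Initial: [81, 99, 61, 25, 20, 18, 61, 79]
Step 1: min=18 at 5
  Swap: [18, 99, 61, 25, 20, 81, 61, 79]
Step 2: min=20 at 4
  Swap: [18, 20, 61, 25, 99, 81, 61, 79]

After 2 steps: [18, 20, 61, 25, 99, 81, 61, 79]


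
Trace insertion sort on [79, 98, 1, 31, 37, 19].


Initial: [79, 98, 1, 31, 37, 19]
Insert 98: [79, 98, 1, 31, 37, 19]
Insert 1: [1, 79, 98, 31, 37, 19]
Insert 31: [1, 31, 79, 98, 37, 19]
Insert 37: [1, 31, 37, 79, 98, 19]
Insert 19: [1, 19, 31, 37, 79, 98]

Sorted: [1, 19, 31, 37, 79, 98]


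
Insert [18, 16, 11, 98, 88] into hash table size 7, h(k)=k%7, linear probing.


Insert 18: h=4 -> slot 4
Insert 16: h=2 -> slot 2
Insert 11: h=4, 1 probes -> slot 5
Insert 98: h=0 -> slot 0
Insert 88: h=4, 2 probes -> slot 6

Table: [98, None, 16, None, 18, 11, 88]


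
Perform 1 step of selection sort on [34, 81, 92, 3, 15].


Initial: [34, 81, 92, 3, 15]
Step 1: min=3 at 3
  Swap: [3, 81, 92, 34, 15]

After 1 step: [3, 81, 92, 34, 15]


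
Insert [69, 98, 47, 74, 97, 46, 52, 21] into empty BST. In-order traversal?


Insert 69: root
Insert 98: R from 69
Insert 47: L from 69
Insert 74: R from 69 -> L from 98
Insert 97: R from 69 -> L from 98 -> R from 74
Insert 46: L from 69 -> L from 47
Insert 52: L from 69 -> R from 47
Insert 21: L from 69 -> L from 47 -> L from 46

In-order: [21, 46, 47, 52, 69, 74, 97, 98]


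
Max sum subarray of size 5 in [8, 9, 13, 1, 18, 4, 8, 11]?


[0:5]: 49
[1:6]: 45
[2:7]: 44
[3:8]: 42

Max: 49 at [0:5]


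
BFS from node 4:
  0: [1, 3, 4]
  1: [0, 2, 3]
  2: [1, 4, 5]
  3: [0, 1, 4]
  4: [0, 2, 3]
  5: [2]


Visit 4, enqueue [0, 2, 3]
Visit 0, enqueue [1]
Visit 2, enqueue [5]
Visit 3, enqueue []
Visit 1, enqueue []
Visit 5, enqueue []

BFS order: [4, 0, 2, 3, 1, 5]


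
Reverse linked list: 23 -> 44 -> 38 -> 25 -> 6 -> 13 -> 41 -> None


Step 1: curr=23, set curr.next=prev(None) | reversed so far: 23
Step 2: curr=44, set curr.next=prev(23) | reversed so far: 44 -> 23
Step 3: curr=38, set curr.next=prev(44) | reversed so far: 38 -> 44 -> 23
Step 4: curr=25, set curr.next=prev(38) | reversed so far: 25 -> 38 -> 44 -> 23
Step 5: curr=6, set curr.next=prev(25) | reversed so far: 6 -> 25 -> 38 -> 44 -> 23
Step 6: curr=13, set curr.next=prev(6) | reversed so far: 13 -> 6 -> 25 -> 38 -> 44 -> 23
Step 7: curr=41, set curr.next=prev(13) | reversed so far: 41 -> 13 -> 6 -> 25 -> 38 -> 44 -> 23

41 -> 13 -> 6 -> 25 -> 38 -> 44 -> 23 -> None


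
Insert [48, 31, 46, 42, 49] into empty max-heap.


Insert 48: [48]
Insert 31: [48, 31]
Insert 46: [48, 31, 46]
Insert 42: [48, 42, 46, 31]
Insert 49: [49, 48, 46, 31, 42]

Final heap: [49, 48, 46, 31, 42]


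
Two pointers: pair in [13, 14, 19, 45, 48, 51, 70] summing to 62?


lo=0(13)+hi=6(70)=83
lo=0(13)+hi=5(51)=64
lo=0(13)+hi=4(48)=61
lo=1(14)+hi=4(48)=62

Yes: 14+48=62


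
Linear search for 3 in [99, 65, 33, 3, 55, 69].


i=0: 99!=3
i=1: 65!=3
i=2: 33!=3
i=3: 3==3 found!

Found at 3, 4 comps


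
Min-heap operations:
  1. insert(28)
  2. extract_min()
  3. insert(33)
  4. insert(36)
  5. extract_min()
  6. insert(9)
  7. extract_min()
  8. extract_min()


insert(28) -> [28]
extract_min()->28, []
insert(33) -> [33]
insert(36) -> [33, 36]
extract_min()->33, [36]
insert(9) -> [9, 36]
extract_min()->9, [36]
extract_min()->36, []

Final heap: []


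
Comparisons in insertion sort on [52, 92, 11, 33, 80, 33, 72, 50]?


Algorithm: insertion sort
Input: [52, 92, 11, 33, 80, 33, 72, 50]
Sorted: [11, 33, 33, 50, 52, 72, 80, 92]

20


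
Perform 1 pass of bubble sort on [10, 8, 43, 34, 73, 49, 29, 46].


Initial: [10, 8, 43, 34, 73, 49, 29, 46]
Pass 1: [8, 10, 34, 43, 49, 29, 46, 73] (5 swaps)

After 1 pass: [8, 10, 34, 43, 49, 29, 46, 73]


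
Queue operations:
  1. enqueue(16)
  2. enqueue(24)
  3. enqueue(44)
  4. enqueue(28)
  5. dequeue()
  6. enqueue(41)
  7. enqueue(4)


enqueue(16) -> [16]
enqueue(24) -> [16, 24]
enqueue(44) -> [16, 24, 44]
enqueue(28) -> [16, 24, 44, 28]
dequeue()->16, [24, 44, 28]
enqueue(41) -> [24, 44, 28, 41]
enqueue(4) -> [24, 44, 28, 41, 4]

Final queue: [24, 44, 28, 41, 4]


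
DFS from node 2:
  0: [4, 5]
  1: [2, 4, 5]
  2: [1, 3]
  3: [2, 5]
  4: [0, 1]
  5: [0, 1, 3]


Visit 2, push [3, 1]
Visit 1, push [5, 4]
Visit 4, push [0]
Visit 0, push [5]
Visit 5, push [3]
Visit 3, push []

DFS order: [2, 1, 4, 0, 5, 3]


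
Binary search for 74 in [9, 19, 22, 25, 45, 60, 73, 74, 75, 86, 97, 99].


Step 1: lo=0, hi=11, mid=5, val=60
Step 2: lo=6, hi=11, mid=8, val=75
Step 3: lo=6, hi=7, mid=6, val=73
Step 4: lo=7, hi=7, mid=7, val=74

Found at index 7


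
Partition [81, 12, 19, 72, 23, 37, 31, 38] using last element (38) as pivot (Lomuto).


Pivot: 38
  12 <= 38: swap -> [12, 81, 19, 72, 23, 37, 31, 38]
  19 <= 38: swap -> [12, 19, 81, 72, 23, 37, 31, 38]
  23 <= 38: swap -> [12, 19, 23, 72, 81, 37, 31, 38]
  37 <= 38: swap -> [12, 19, 23, 37, 81, 72, 31, 38]
  31 <= 38: swap -> [12, 19, 23, 37, 31, 72, 81, 38]
Place pivot at 5: [12, 19, 23, 37, 31, 38, 81, 72]

Partitioned: [12, 19, 23, 37, 31, 38, 81, 72]


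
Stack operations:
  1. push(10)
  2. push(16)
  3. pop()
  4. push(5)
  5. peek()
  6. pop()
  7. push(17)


push(10) -> [10]
push(16) -> [10, 16]
pop()->16, [10]
push(5) -> [10, 5]
peek()->5
pop()->5, [10]
push(17) -> [10, 17]

Final stack: [10, 17]


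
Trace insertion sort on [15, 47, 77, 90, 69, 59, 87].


Initial: [15, 47, 77, 90, 69, 59, 87]
Insert 47: [15, 47, 77, 90, 69, 59, 87]
Insert 77: [15, 47, 77, 90, 69, 59, 87]
Insert 90: [15, 47, 77, 90, 69, 59, 87]
Insert 69: [15, 47, 69, 77, 90, 59, 87]
Insert 59: [15, 47, 59, 69, 77, 90, 87]
Insert 87: [15, 47, 59, 69, 77, 87, 90]

Sorted: [15, 47, 59, 69, 77, 87, 90]


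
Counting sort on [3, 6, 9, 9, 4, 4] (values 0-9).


Input: [3, 6, 9, 9, 4, 4]
Counts: [0, 0, 0, 1, 2, 0, 1, 0, 0, 2]

Sorted: [3, 4, 4, 6, 9, 9]


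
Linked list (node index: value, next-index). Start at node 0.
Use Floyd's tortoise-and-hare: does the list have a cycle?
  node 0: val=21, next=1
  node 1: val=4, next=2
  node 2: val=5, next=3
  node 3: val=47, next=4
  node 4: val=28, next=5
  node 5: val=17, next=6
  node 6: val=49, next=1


Floyd's tortoise (slow, +1) and hare (fast, +2):
  init: slow=0, fast=0
  step 1: slow=1, fast=2
  step 2: slow=2, fast=4
  step 3: slow=3, fast=6
  step 4: slow=4, fast=2
  step 5: slow=5, fast=4
  step 6: slow=6, fast=6
  slow == fast at node 6: cycle detected

Cycle: yes


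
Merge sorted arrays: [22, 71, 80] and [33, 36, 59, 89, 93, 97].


Take 22 from A
Take 33 from B
Take 36 from B
Take 59 from B
Take 71 from A
Take 80 from A

Merged: [22, 33, 36, 59, 71, 80, 89, 93, 97]


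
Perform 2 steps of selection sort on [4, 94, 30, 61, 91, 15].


Initial: [4, 94, 30, 61, 91, 15]
Step 1: min=4 at 0
  Swap: [4, 94, 30, 61, 91, 15]
Step 2: min=15 at 5
  Swap: [4, 15, 30, 61, 91, 94]

After 2 steps: [4, 15, 30, 61, 91, 94]


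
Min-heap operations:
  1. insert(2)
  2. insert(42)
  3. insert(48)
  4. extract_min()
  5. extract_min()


insert(2) -> [2]
insert(42) -> [2, 42]
insert(48) -> [2, 42, 48]
extract_min()->2, [42, 48]
extract_min()->42, [48]

Final heap: [48]


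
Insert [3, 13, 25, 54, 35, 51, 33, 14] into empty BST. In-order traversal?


Insert 3: root
Insert 13: R from 3
Insert 25: R from 3 -> R from 13
Insert 54: R from 3 -> R from 13 -> R from 25
Insert 35: R from 3 -> R from 13 -> R from 25 -> L from 54
Insert 51: R from 3 -> R from 13 -> R from 25 -> L from 54 -> R from 35
Insert 33: R from 3 -> R from 13 -> R from 25 -> L from 54 -> L from 35
Insert 14: R from 3 -> R from 13 -> L from 25

In-order: [3, 13, 14, 25, 33, 35, 51, 54]


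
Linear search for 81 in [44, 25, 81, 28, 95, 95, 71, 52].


i=0: 44!=81
i=1: 25!=81
i=2: 81==81 found!

Found at 2, 3 comps


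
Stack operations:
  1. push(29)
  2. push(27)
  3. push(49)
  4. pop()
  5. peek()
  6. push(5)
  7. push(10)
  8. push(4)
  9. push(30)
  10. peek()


push(29) -> [29]
push(27) -> [29, 27]
push(49) -> [29, 27, 49]
pop()->49, [29, 27]
peek()->27
push(5) -> [29, 27, 5]
push(10) -> [29, 27, 5, 10]
push(4) -> [29, 27, 5, 10, 4]
push(30) -> [29, 27, 5, 10, 4, 30]
peek()->30

Final stack: [29, 27, 5, 10, 4, 30]


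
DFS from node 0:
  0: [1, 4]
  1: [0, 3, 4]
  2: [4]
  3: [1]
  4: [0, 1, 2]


Visit 0, push [4, 1]
Visit 1, push [4, 3]
Visit 3, push []
Visit 4, push [2]
Visit 2, push []

DFS order: [0, 1, 3, 4, 2]


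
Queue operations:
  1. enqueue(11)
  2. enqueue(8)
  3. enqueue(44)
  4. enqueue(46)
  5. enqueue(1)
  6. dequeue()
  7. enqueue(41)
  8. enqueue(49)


enqueue(11) -> [11]
enqueue(8) -> [11, 8]
enqueue(44) -> [11, 8, 44]
enqueue(46) -> [11, 8, 44, 46]
enqueue(1) -> [11, 8, 44, 46, 1]
dequeue()->11, [8, 44, 46, 1]
enqueue(41) -> [8, 44, 46, 1, 41]
enqueue(49) -> [8, 44, 46, 1, 41, 49]

Final queue: [8, 44, 46, 1, 41, 49]


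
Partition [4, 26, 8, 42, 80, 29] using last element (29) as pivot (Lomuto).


Pivot: 29
  4 <= 29: advance i (no swap)
  26 <= 29: advance i (no swap)
  8 <= 29: advance i (no swap)
Place pivot at 3: [4, 26, 8, 29, 80, 42]

Partitioned: [4, 26, 8, 29, 80, 42]


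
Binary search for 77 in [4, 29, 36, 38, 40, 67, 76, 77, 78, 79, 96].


Step 1: lo=0, hi=10, mid=5, val=67
Step 2: lo=6, hi=10, mid=8, val=78
Step 3: lo=6, hi=7, mid=6, val=76
Step 4: lo=7, hi=7, mid=7, val=77

Found at index 7


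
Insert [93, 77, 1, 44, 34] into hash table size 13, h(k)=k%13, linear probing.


Insert 93: h=2 -> slot 2
Insert 77: h=12 -> slot 12
Insert 1: h=1 -> slot 1
Insert 44: h=5 -> slot 5
Insert 34: h=8 -> slot 8

Table: [None, 1, 93, None, None, 44, None, None, 34, None, None, None, 77]


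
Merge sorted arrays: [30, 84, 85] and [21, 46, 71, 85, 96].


Take 21 from B
Take 30 from A
Take 46 from B
Take 71 from B
Take 84 from A
Take 85 from A

Merged: [21, 30, 46, 71, 84, 85, 85, 96]


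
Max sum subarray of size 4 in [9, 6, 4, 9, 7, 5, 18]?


[0:4]: 28
[1:5]: 26
[2:6]: 25
[3:7]: 39

Max: 39 at [3:7]


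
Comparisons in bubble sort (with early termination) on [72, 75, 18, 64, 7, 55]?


Algorithm: bubble sort (with early termination)
Input: [72, 75, 18, 64, 7, 55]
Sorted: [7, 18, 55, 64, 72, 75]

15


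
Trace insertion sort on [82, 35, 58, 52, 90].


Initial: [82, 35, 58, 52, 90]
Insert 35: [35, 82, 58, 52, 90]
Insert 58: [35, 58, 82, 52, 90]
Insert 52: [35, 52, 58, 82, 90]
Insert 90: [35, 52, 58, 82, 90]

Sorted: [35, 52, 58, 82, 90]


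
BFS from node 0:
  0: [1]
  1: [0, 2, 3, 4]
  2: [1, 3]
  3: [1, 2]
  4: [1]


Visit 0, enqueue [1]
Visit 1, enqueue [2, 3, 4]
Visit 2, enqueue []
Visit 3, enqueue []
Visit 4, enqueue []

BFS order: [0, 1, 2, 3, 4]


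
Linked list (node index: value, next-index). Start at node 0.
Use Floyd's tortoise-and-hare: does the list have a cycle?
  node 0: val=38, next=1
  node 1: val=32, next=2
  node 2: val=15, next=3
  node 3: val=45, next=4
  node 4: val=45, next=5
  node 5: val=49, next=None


Floyd's tortoise (slow, +1) and hare (fast, +2):
  init: slow=0, fast=0
  step 1: slow=1, fast=2
  step 2: slow=2, fast=4
  step 3: fast 4->5->None, no cycle

Cycle: no


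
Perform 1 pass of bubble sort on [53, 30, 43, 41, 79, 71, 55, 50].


Initial: [53, 30, 43, 41, 79, 71, 55, 50]
Pass 1: [30, 43, 41, 53, 71, 55, 50, 79] (6 swaps)

After 1 pass: [30, 43, 41, 53, 71, 55, 50, 79]


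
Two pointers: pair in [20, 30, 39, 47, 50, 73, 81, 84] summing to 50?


lo=0(20)+hi=7(84)=104
lo=0(20)+hi=6(81)=101
lo=0(20)+hi=5(73)=93
lo=0(20)+hi=4(50)=70
lo=0(20)+hi=3(47)=67
lo=0(20)+hi=2(39)=59
lo=0(20)+hi=1(30)=50

Yes: 20+30=50


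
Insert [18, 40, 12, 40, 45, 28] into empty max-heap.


Insert 18: [18]
Insert 40: [40, 18]
Insert 12: [40, 18, 12]
Insert 40: [40, 40, 12, 18]
Insert 45: [45, 40, 12, 18, 40]
Insert 28: [45, 40, 28, 18, 40, 12]

Final heap: [45, 40, 28, 18, 40, 12]


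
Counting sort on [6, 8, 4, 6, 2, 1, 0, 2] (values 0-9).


Input: [6, 8, 4, 6, 2, 1, 0, 2]
Counts: [1, 1, 2, 0, 1, 0, 2, 0, 1, 0]

Sorted: [0, 1, 2, 2, 4, 6, 6, 8]


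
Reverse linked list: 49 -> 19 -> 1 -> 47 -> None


Step 1: curr=49, set curr.next=prev(None) | reversed so far: 49
Step 2: curr=19, set curr.next=prev(49) | reversed so far: 19 -> 49
Step 3: curr=1, set curr.next=prev(19) | reversed so far: 1 -> 19 -> 49
Step 4: curr=47, set curr.next=prev(1) | reversed so far: 47 -> 1 -> 19 -> 49

47 -> 1 -> 19 -> 49 -> None
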